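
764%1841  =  764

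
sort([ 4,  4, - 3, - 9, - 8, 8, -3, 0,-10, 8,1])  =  [ - 10,-9, - 8, - 3, - 3, 0, 1,4, 4,8, 8]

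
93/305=93/305 = 0.30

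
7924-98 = 7826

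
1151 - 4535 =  - 3384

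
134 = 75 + 59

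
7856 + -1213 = 6643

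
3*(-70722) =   -  212166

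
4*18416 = 73664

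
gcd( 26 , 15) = 1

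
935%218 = 63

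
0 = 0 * 1547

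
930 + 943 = 1873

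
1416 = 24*59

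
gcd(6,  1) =1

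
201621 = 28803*7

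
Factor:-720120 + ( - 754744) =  - 2^4 * 92179^1= - 1474864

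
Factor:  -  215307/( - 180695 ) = 3^2 * 5^( - 1)*47^1*71^ (-1) = 423/355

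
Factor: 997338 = 2^1*3^1*113^1* 1471^1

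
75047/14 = 10721/2  =  5360.50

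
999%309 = 72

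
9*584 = 5256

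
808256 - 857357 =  - 49101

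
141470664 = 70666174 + 70804490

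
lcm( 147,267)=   13083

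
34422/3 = 11474 = 11474.00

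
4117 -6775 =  - 2658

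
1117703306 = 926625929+191077377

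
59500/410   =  145 + 5/41 = 145.12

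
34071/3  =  11357 = 11357.00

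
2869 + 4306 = 7175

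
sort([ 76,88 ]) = [76,88 ] 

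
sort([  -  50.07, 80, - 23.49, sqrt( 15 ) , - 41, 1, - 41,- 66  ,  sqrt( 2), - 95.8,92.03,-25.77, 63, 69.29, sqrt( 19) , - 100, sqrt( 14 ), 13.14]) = [-100, - 95.8,  -  66,-50.07,-41, - 41,  -  25.77,-23.49,1, sqrt (2 ) , sqrt(14 ), sqrt (15 ), sqrt( 19),13.14, 63,69.29,80,92.03 ] 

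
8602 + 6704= 15306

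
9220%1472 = 388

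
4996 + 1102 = 6098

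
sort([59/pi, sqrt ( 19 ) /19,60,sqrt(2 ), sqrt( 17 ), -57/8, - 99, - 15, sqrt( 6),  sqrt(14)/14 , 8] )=[ - 99, - 15, - 57/8, sqrt( 19 ) /19, sqrt(14 ) /14 , sqrt( 2), sqrt(6) , sqrt(17) , 8, 59/pi,  60 ] 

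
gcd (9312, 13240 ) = 8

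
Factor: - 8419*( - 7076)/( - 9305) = - 2^2*5^( - 1 ) * 29^1*61^1*1861^( - 1 ) * 8419^1 = - 59572844/9305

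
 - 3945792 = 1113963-5059755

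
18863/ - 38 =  - 18863/38 = - 496.39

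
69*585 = 40365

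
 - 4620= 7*( - 660) 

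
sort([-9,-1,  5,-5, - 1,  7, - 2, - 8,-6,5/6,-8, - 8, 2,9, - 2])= [  -  9,- 8,  -  8,- 8, - 6, - 5, - 2,-2,-1,-1, 5/6,2,5,7, 9] 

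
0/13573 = 0 = 0.00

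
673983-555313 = 118670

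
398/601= 398/601 = 0.66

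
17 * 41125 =699125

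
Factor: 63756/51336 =2^( - 1)*7^1*11^1*31^(  -  1 ) = 77/62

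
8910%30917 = 8910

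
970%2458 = 970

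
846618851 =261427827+585191024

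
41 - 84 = - 43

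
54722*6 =328332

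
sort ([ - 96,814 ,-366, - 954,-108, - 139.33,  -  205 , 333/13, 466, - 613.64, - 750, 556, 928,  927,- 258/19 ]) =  [- 954, - 750, - 613.64, - 366, - 205 ,-139.33, - 108,-96,-258/19, 333/13,466,556, 814, 927, 928]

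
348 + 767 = 1115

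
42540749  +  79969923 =122510672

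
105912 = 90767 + 15145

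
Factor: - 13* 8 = - 104= - 2^3 * 13^1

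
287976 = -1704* ( - 169)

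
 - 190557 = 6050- 196607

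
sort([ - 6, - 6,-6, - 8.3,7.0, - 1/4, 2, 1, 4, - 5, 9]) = [-8.3, - 6, - 6, - 6, - 5, - 1/4, 1,  2, 4, 7.0 , 9]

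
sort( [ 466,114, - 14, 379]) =[  -  14,114, 379,466 ] 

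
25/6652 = 25/6652 = 0.00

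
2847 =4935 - 2088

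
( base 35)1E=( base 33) 1G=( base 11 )45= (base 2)110001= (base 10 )49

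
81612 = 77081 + 4531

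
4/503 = 4/503 = 0.01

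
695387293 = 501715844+193671449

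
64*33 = 2112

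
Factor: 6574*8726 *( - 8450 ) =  - 484731917800 = - 2^3*5^2*13^2*19^1*173^1*4363^1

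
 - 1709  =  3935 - 5644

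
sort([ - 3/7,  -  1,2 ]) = [ - 1, - 3/7, 2]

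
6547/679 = 9 + 436/679 =9.64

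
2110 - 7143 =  - 5033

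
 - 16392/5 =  -16392/5 = - 3278.40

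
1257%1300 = 1257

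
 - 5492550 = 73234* (-75) 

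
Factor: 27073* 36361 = 984401353 = 13^1*2797^1*27073^1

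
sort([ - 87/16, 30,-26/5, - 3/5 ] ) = [ - 87/16, - 26/5,-3/5,30] 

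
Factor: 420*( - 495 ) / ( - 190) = 20790/19 = 2^1*3^3*5^1 * 7^1*11^1*19^( - 1)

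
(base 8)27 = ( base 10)23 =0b10111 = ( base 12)1B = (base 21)12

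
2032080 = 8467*240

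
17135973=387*44279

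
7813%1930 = 93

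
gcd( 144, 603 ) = 9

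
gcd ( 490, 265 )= 5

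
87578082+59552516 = 147130598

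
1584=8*198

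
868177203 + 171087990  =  1039265193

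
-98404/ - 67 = 1468 + 48/67 = 1468.72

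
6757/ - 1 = -6757/1 = -6757.00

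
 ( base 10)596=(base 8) 1124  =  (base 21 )178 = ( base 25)nl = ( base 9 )732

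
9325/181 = 9325/181 =51.52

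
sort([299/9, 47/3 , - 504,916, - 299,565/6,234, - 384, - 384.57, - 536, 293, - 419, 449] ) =[ - 536,  -  504, - 419, - 384.57, - 384,- 299,47/3, 299/9,565/6, 234,293 , 449,916 ] 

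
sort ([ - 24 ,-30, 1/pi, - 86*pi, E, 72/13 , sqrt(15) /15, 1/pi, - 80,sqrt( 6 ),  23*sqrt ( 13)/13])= [ -86*pi, - 80, - 30,  -  24, sqrt (15 )/15, 1/pi , 1/pi, sqrt( 6),E, 72/13, 23*sqrt( 13 )/13 ] 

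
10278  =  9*1142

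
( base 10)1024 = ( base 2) 10000000000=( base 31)121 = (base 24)1ig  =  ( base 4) 100000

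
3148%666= 484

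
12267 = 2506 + 9761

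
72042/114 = 12007/19 = 631.95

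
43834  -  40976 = 2858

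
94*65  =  6110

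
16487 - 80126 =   -  63639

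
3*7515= 22545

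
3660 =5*732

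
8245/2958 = 2  +  137/174 = 2.79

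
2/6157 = 2/6157=0.00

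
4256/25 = 170 + 6/25=170.24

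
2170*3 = 6510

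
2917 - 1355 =1562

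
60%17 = 9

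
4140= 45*92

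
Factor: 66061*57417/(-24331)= - 3793024437/24331  =  - 3^1*29^(  -  1) *31^1*839^(- 1)*2131^1*19139^1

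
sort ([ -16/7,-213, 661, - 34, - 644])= [ - 644, - 213, - 34, - 16/7,661]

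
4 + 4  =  8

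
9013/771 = 9013/771 = 11.69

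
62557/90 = 695 + 7/90 = 695.08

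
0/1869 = 0  =  0.00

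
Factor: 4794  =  2^1*3^1*17^1*47^1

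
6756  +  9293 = 16049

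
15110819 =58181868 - 43071049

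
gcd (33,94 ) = 1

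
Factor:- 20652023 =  - 7^1*1193^1*2473^1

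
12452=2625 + 9827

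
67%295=67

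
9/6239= 9/6239 = 0.00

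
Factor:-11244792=-2^3*3^1*13^1 * 23^1*1567^1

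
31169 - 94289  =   - 63120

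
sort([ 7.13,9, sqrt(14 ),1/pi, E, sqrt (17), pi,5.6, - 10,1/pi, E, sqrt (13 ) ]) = [-10 , 1/pi, 1/pi,E, E,pi,sqrt( 13 ),  sqrt( 14),  sqrt( 17), 5.6,  7.13, 9]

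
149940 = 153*980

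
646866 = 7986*81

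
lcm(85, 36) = 3060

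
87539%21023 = 3447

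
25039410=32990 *759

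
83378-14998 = 68380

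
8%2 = 0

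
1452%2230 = 1452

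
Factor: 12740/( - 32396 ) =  - 35/89 = - 5^1*7^1*89^( - 1) 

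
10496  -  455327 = -444831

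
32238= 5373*6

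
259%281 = 259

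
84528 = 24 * 3522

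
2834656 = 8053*352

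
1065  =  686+379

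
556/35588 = 139/8897 = 0.02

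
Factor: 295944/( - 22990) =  - 708/55 = -2^2*3^1*5^(-1) * 11^( - 1)*59^1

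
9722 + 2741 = 12463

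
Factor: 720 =2^4 * 3^2*5^1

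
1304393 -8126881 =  - 6822488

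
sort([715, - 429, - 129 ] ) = [ - 429,  -  129,715]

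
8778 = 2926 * 3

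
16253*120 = 1950360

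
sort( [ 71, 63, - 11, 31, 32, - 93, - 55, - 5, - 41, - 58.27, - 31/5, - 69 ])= [ - 93, - 69, - 58.27, - 55, - 41,-11, - 31/5,  -  5, 31,32, 63, 71]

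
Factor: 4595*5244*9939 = 239491933020 = 2^2*3^2*5^1 * 19^1*23^1  *  919^1 *3313^1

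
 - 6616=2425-9041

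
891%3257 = 891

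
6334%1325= 1034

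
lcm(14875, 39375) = 669375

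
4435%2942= 1493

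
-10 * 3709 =-37090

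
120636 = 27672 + 92964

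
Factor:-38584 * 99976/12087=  - 2^6*3^( - 2 ) * 7^1 * 13^1 *17^( - 1)*53^1*79^(-1)*12497^1= - 3857473984/12087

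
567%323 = 244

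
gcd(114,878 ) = 2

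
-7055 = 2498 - 9553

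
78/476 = 39/238 = 0.16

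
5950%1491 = 1477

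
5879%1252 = 871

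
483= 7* 69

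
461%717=461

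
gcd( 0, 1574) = 1574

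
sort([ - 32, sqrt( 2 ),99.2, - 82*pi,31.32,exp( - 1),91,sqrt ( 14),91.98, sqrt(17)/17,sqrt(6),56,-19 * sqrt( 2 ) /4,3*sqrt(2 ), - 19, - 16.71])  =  [ - 82*pi, - 32, - 19, - 16.71, - 19 * sqrt( 2 )/4,sqrt( 17)/17 , exp( -1 ) , sqrt(2 ),sqrt (6 ), sqrt(14), 3 * sqrt(2),31.32, 56,91,91.98,99.2]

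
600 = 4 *150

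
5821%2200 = 1421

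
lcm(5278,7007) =406406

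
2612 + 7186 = 9798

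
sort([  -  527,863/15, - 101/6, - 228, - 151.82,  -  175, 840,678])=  [ - 527, - 228, -175 , - 151.82 ,-101/6 , 863/15,678,  840]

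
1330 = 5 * 266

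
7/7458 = 7/7458 = 0.00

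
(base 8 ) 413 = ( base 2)100001011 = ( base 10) 267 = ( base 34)7t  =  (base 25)ah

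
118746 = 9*13194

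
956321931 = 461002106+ 495319825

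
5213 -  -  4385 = 9598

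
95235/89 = 95235/89 = 1070.06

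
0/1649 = 0=0.00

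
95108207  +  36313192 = 131421399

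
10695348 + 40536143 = 51231491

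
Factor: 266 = 2^1*7^1*19^1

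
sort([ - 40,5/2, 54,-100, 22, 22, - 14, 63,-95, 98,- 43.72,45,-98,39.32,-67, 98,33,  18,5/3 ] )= [  -  100  , - 98 , - 95,  -  67, - 43.72,-40,- 14, 5/3, 5/2, 18, 22, 22,  33,39.32,  45, 54,63, 98, 98 ]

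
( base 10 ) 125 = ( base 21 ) 5K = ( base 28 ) 4d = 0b1111101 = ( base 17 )76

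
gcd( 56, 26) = 2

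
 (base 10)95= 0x5F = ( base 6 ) 235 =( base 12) 7B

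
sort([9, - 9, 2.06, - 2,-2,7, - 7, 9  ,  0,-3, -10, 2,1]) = [-10  ,-9,-7, - 3, - 2, - 2,0, 1 , 2,2.06,7,9 , 9 ] 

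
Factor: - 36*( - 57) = 2052 = 2^2*3^3*19^1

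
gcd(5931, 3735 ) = 9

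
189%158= 31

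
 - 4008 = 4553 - 8561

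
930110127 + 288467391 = 1218577518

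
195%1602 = 195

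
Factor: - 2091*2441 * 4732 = -2^2*3^1 * 7^1 * 13^2  *17^1* 41^1 * 2441^1 = - 24152747892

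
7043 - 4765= 2278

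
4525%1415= 280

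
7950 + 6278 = 14228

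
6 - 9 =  -3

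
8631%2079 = 315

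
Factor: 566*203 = 114898 = 2^1* 7^1*29^1*283^1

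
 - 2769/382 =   -  2769/382  =  - 7.25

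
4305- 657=3648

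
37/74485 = 37/74485 = 0.00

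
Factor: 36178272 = 2^5*3^3* 13^1*3221^1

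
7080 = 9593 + -2513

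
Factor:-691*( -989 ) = 23^1*43^1*691^1 =683399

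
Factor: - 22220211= - 3^1*13^1*31^1*18379^1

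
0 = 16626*0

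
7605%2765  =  2075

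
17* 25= 425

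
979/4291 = 979/4291= 0.23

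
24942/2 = 12471 = 12471.00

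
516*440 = 227040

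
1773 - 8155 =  - 6382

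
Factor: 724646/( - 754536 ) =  - 2^( - 2)*3^( - 1) *13^1*47^1*149^(-1) * 211^(- 1 )*593^1 = -362323/377268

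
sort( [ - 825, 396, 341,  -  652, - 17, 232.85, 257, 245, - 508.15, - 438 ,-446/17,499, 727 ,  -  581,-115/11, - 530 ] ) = [ - 825, - 652, - 581  , - 530, - 508.15,-438,-446/17, - 17, - 115/11,232.85, 245, 257,341, 396, 499,  727]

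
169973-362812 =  - 192839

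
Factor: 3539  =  3539^1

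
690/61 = 11 + 19/61 = 11.31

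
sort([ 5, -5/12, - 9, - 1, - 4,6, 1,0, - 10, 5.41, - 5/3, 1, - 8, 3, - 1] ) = [ - 10,  -  9, - 8, - 4, - 5/3,  -  1, - 1, - 5/12, 0, 1, 1  ,  3, 5, 5.41,6 ]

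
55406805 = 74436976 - 19030171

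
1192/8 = 149 = 149.00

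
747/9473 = 747/9473 =0.08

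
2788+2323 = 5111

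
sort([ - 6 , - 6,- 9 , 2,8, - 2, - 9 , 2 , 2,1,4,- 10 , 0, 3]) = [  -  10, - 9, - 9,-6 , - 6,-2 , 0,  1,2, 2, 2,  3,4 , 8]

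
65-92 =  - 27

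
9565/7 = 1366 + 3/7 =1366.43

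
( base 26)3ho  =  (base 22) 538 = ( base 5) 34434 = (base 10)2494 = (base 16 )9BE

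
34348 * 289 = 9926572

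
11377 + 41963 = 53340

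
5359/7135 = 5359/7135 = 0.75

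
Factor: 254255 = 5^1*211^1*241^1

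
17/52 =17/52 =0.33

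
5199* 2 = 10398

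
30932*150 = 4639800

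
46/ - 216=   -1 + 85/108 = -  0.21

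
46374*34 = 1576716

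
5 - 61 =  - 56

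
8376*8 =67008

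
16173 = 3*5391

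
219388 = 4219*52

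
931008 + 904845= 1835853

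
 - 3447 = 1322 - 4769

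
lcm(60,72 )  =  360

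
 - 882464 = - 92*9592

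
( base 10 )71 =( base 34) 23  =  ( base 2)1000111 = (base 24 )2n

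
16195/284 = 16195/284 = 57.02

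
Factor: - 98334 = -2^1*3^4*607^1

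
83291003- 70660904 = 12630099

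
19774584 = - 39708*( - 498)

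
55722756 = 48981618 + 6741138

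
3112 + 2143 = 5255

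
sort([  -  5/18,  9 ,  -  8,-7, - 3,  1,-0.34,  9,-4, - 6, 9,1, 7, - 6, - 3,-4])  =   [  -  8, - 7, - 6 , - 6, - 4, - 4, - 3, - 3, - 0.34, - 5/18, 1,1,7, 9, 9,  9]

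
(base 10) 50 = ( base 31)1J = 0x32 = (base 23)24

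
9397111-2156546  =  7240565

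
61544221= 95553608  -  34009387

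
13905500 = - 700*(  -  19865 ) 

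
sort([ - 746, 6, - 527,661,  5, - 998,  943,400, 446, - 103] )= [ - 998, - 746,-527, - 103  ,  5, 6, 400,446,661,943 ]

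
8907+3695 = 12602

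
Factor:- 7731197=  -  23^1* 29^1 * 67^1*173^1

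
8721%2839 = 204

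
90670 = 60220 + 30450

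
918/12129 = 306/4043 = 0.08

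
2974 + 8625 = 11599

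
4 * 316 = 1264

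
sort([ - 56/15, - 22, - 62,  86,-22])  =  [- 62, - 22,-22,  -  56/15, 86]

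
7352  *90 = 661680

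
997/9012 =997/9012 = 0.11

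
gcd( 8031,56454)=3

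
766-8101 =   -  7335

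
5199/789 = 6 + 155/263 = 6.59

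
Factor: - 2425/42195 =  - 3^ ( - 1)*5^1 * 29^( - 1 ) = - 5/87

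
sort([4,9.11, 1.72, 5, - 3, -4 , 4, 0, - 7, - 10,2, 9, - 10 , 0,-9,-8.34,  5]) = [ - 10, - 10, - 9, - 8.34,-7, - 4,-3,  0,0 , 1.72, 2, 4, 4 , 5,5, 9,9.11]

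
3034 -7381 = -4347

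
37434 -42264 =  -4830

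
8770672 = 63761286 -54990614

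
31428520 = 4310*7292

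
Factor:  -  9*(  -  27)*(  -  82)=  - 19926 = - 2^1*3^5*41^1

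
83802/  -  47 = -83802/47 = -1783.02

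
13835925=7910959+5924966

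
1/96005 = 1/96005= 0.00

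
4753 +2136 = 6889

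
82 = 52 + 30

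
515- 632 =- 117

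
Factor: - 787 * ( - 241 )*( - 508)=-2^2*127^1*241^1*787^1 = - 96350836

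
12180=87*140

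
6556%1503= 544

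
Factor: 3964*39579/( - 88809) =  - 2^2*7^(  -  1 )*79^1*167^1*991^1 * 4229^(-1)= -52297052/29603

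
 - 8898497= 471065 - 9369562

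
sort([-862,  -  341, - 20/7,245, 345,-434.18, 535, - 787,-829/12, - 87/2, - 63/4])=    [ - 862, - 787,-434.18, - 341 ,  -  829/12, - 87/2, - 63/4,-20/7, 245,345 , 535 ] 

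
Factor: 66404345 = 5^1* 7^1* 29^1 *65423^1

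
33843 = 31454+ 2389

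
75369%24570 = 1659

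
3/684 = 1/228  =  0.00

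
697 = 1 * 697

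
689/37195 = 689/37195 = 0.02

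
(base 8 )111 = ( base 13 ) 58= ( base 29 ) 2F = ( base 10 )73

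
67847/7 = 67847/7 = 9692.43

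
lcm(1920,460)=44160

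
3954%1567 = 820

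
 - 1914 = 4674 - 6588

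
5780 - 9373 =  - 3593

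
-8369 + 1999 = -6370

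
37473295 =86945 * 431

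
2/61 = 2/61 = 0.03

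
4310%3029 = 1281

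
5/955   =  1/191  =  0.01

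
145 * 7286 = 1056470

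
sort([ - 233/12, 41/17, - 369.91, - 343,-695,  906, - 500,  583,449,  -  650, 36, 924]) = [ - 695, - 650, - 500 , - 369.91,  -  343, -233/12, 41/17, 36, 449,583, 906, 924] 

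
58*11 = 638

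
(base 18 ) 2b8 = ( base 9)1148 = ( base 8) 1526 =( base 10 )854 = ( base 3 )1011122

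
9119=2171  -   - 6948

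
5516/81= 5516/81 = 68.10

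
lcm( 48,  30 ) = 240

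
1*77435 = 77435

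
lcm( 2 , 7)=14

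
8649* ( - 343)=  - 2966607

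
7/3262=1/466 = 0.00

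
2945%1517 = 1428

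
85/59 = 1+26/59 = 1.44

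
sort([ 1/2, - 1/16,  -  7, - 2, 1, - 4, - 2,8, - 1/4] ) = [-7,- 4,-2, -2, - 1/4, - 1/16,1/2,1, 8 ]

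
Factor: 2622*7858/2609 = 2^2 * 3^1*19^1*23^1 * 2609^(-1)*3929^1 = 20603676/2609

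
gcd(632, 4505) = 1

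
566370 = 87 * 6510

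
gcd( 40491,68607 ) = 99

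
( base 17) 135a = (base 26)8HP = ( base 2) 1011011110011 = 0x16f3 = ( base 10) 5875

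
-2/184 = -1/92 = - 0.01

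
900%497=403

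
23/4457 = 23/4457= 0.01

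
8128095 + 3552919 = 11681014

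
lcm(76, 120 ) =2280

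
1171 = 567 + 604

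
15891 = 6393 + 9498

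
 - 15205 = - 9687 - 5518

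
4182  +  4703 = 8885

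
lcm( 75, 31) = 2325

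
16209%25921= 16209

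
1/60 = 1/60 =0.02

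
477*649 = 309573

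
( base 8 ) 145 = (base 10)101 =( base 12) 85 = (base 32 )35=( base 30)3B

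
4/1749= 4/1749 = 0.00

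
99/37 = 2 + 25/37 = 2.68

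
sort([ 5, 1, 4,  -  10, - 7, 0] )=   [ - 10, - 7, 0,  1, 4, 5] 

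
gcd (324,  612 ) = 36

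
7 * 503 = 3521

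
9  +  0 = 9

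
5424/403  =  5424/403= 13.46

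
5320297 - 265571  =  5054726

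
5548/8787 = 5548/8787 =0.63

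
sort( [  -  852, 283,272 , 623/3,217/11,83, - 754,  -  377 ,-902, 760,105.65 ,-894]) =[  -  902, - 894, - 852 ,-754, - 377,217/11, 83, 105.65, 623/3, 272,283, 760 ] 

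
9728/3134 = 3 + 163/1567=3.10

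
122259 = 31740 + 90519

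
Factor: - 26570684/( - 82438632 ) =2^(  -  1)*3^( - 2)*7^1*139^1*6827^1  *1144981^(-1)  =  6642671/20609658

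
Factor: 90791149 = 7559^1*12011^1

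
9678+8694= 18372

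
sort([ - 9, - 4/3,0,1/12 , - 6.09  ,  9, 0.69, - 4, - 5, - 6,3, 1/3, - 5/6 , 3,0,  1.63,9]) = [ - 9,  -  6.09, - 6 , - 5, - 4, - 4/3,-5/6, 0, 0,1/12 , 1/3,0.69,1.63, 3, 3,  9,9 ] 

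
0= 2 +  - 2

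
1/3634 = 1/3634 = 0.00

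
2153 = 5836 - 3683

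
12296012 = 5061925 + 7234087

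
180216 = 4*45054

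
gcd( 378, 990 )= 18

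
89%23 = 20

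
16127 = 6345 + 9782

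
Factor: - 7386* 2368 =  -  2^7 * 3^1*37^1*1231^1= -17490048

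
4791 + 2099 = 6890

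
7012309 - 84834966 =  - 77822657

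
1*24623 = 24623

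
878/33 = 26+20/33 = 26.61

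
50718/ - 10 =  - 5072+1/5 = - 5071.80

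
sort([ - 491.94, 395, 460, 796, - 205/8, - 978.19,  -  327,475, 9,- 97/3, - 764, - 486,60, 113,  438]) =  [-978.19, -764, - 491.94  , - 486, - 327, - 97/3 ,-205/8,9, 60, 113, 395,  438, 460,475, 796 ] 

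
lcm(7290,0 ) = 0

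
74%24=2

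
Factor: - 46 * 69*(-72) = 2^4*3^3*23^2=228528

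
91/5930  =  91/5930 = 0.02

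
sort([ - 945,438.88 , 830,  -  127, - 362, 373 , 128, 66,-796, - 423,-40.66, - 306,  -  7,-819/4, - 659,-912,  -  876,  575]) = [ - 945, - 912, - 876,-796,-659,-423,  -  362, -306, - 819/4,-127,-40.66,-7,66,128, 373, 438.88,575,830 ] 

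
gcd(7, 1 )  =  1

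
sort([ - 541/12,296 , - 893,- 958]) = [ - 958,- 893 , - 541/12,296]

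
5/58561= 5/58561 = 0.00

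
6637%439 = 52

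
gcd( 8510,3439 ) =1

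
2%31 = 2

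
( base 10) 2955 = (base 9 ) 4043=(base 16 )b8b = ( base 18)923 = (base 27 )41C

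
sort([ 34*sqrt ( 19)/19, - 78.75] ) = [ - 78.75,34*sqrt (19) /19 ] 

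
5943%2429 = 1085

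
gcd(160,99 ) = 1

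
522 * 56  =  29232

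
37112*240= 8906880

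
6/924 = 1/154 = 0.01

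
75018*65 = 4876170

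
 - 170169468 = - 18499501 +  - 151669967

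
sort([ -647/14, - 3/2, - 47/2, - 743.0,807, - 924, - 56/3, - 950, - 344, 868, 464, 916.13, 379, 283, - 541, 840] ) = [ - 950, - 924,-743.0, -541, - 344, - 647/14,  -  47/2, - 56/3, - 3/2,283, 379,464,807, 840, 868, 916.13] 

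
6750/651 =2250/217 = 10.37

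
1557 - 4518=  - 2961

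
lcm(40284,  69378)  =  1248804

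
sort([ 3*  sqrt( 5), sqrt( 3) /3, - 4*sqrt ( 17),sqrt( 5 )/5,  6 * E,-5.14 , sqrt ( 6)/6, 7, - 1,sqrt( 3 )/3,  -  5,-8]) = [  -  4*sqrt( 17),-8, -5.14, - 5, - 1, sqrt (6)/6,sqrt(5) /5,sqrt(3) /3, sqrt ( 3 ) /3, 3*sqrt(5), 7, 6 * E]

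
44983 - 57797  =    -  12814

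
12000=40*300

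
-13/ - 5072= 13/5072 = 0.00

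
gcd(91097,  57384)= 1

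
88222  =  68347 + 19875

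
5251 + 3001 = 8252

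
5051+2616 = 7667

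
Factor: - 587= - 587^1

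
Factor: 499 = 499^1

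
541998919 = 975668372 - 433669453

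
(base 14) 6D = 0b1100001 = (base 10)97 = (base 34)2t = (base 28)3D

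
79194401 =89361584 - 10167183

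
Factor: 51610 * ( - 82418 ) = - 4253592980 = - 2^2*5^1*  7^2*13^1*29^2*397^1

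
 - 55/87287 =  - 55/87287 = -  0.00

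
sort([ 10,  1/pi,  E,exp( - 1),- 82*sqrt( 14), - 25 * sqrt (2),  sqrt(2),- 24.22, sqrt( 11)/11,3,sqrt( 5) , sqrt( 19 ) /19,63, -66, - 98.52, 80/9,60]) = [-82*sqrt( 14 ), - 98.52,  -  66,- 25*sqrt ( 2 ), -24.22,sqrt(19) /19 , sqrt(11) /11 , 1/pi,exp( - 1 ),sqrt( 2), sqrt( 5),E,  3, 80/9,  10,60,63 ] 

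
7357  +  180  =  7537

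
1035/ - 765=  -23/17 = -1.35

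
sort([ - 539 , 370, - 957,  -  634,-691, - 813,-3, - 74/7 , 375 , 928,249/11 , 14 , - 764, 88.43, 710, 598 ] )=[ - 957,-813,-764 ,- 691, -634,- 539, - 74/7,- 3, 14, 249/11,  88.43, 370, 375,598, 710, 928] 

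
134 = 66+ 68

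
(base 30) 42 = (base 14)8A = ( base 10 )122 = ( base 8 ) 172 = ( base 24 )52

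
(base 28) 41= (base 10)113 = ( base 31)3k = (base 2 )1110001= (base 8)161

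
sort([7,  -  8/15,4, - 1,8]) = [ - 1, -8/15,4,7, 8] 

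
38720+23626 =62346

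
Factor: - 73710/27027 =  - 30/11  =  - 2^1*3^1*5^1 * 11^ ( - 1 ) 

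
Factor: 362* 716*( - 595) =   -  154219240= -2^3*5^1 * 7^1 * 17^1* 179^1*181^1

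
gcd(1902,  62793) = 3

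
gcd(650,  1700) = 50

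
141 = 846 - 705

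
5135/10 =513+1/2 = 513.50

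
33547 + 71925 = 105472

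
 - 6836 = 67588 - 74424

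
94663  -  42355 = 52308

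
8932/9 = 8932/9  =  992.44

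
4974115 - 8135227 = -3161112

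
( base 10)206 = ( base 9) 248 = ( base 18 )B8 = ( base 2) 11001110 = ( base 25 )86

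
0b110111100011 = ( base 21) 816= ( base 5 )103210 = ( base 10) 3555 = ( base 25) 5H5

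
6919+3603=10522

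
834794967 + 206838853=1041633820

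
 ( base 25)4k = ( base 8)170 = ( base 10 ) 120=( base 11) AA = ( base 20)60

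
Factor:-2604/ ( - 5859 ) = 4/9 =2^2 * 3^( - 2 ) 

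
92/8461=92/8461= 0.01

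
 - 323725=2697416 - 3021141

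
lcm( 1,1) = 1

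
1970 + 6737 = 8707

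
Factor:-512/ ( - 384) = 4/3 = 2^2*3^(  -  1) 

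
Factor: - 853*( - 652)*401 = 2^2*163^1*401^1*853^1 = 223018556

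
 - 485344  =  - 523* 928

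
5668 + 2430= 8098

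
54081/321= 168  +  51/107 = 168.48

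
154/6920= 77/3460 = 0.02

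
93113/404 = 230 + 193/404  =  230.48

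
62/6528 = 31/3264 = 0.01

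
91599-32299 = 59300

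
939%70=29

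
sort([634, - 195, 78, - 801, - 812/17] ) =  [  -  801, - 195, - 812/17, 78, 634 ]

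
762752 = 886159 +-123407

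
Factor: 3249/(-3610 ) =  -9/10 = - 2^( - 1 )*3^2*5^( - 1)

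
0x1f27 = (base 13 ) 3826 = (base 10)7975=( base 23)f1h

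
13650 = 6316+7334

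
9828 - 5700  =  4128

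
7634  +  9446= 17080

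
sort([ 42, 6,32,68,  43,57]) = [6,32, 42,43 , 57,68]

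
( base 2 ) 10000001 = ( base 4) 2001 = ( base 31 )45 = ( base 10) 129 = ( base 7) 243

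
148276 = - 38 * ( - 3902 ) 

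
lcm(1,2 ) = 2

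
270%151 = 119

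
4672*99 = 462528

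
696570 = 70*9951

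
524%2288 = 524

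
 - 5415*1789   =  -9687435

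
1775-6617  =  -4842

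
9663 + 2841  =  12504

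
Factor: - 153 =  - 3^2*17^1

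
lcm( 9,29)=261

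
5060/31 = 5060/31  =  163.23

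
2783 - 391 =2392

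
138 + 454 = 592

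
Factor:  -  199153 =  - 199153^1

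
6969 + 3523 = 10492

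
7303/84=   7303/84 = 86.94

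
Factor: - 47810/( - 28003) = 70/41 = 2^1*5^1 * 7^1* 41^( - 1 ) 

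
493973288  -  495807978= -1834690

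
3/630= 1/210 = 0.00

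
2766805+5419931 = 8186736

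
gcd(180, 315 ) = 45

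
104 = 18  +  86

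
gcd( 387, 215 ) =43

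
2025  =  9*225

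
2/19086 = 1/9543 = 0.00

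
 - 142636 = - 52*2743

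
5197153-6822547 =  - 1625394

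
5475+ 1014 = 6489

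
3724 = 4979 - 1255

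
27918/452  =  61+173/226 = 61.77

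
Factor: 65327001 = 3^1*21775667^1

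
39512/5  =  39512/5 =7902.40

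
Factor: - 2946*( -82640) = 243457440 = 2^5 * 3^1*5^1*491^1*1033^1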